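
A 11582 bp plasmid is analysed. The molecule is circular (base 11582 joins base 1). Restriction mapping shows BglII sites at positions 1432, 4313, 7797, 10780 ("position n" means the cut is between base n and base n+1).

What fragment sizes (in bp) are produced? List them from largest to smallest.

3484, 2983, 2881, 2234 bp

Circular molecule, 4 cuts → 4 fragments:
  4313 − 1432 = 2881 bp
  7797 − 4313 = 3484 bp
  10780 − 7797 = 2983 bp
  wrap: 11582 − 10780 + 1432 = 2234 bp
Sorted largest to smallest: 3484, 2983, 2881, 2234 bp.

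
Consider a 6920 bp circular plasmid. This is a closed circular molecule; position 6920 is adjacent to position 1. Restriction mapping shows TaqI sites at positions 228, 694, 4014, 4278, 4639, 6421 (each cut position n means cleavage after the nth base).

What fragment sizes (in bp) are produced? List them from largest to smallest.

3320, 1782, 727, 466, 361, 264 bp

Circular molecule, 6 cuts → 6 fragments:
  694 − 228 = 466 bp
  4014 − 694 = 3320 bp
  4278 − 4014 = 264 bp
  4639 − 4278 = 361 bp
  6421 − 4639 = 1782 bp
  wrap: 6920 − 6421 + 228 = 727 bp
Sorted largest to smallest: 3320, 1782, 727, 466, 361, 264 bp.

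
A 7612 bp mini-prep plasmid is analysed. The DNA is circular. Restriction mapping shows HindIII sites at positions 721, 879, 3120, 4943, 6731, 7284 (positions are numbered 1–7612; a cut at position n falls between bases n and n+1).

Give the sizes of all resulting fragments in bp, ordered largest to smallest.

2241, 1823, 1788, 1049, 553, 158 bp

Circular molecule, 6 cuts → 6 fragments:
  879 − 721 = 158 bp
  3120 − 879 = 2241 bp
  4943 − 3120 = 1823 bp
  6731 − 4943 = 1788 bp
  7284 − 6731 = 553 bp
  wrap: 7612 − 7284 + 721 = 1049 bp
Sorted largest to smallest: 2241, 1823, 1788, 1049, 553, 158 bp.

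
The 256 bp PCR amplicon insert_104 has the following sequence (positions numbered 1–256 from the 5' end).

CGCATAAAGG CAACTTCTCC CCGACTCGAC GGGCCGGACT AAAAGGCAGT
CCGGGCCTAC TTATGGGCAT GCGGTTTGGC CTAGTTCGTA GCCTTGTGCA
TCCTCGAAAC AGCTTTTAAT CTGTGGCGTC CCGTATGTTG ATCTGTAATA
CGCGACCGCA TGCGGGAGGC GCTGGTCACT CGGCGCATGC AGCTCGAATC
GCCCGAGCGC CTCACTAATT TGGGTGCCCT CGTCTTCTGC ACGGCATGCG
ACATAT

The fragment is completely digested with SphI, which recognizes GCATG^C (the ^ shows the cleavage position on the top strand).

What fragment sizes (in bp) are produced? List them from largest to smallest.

SphI sites (GCATGC) start at positions 67, 158, 185, 244.
SphI cuts after base 5 of each site (before the last base), so after positions 71, 162, 189, 248.
Linear molecule, 4 cuts → 5 fragments:
  1–71 → 71 bp
  72–162 → 91 bp
  163–189 → 27 bp
  190–248 → 59 bp
  249–256 → 8 bp
Sorted largest to smallest: 91, 71, 59, 27, 8 bp.

91, 71, 59, 27, 8 bp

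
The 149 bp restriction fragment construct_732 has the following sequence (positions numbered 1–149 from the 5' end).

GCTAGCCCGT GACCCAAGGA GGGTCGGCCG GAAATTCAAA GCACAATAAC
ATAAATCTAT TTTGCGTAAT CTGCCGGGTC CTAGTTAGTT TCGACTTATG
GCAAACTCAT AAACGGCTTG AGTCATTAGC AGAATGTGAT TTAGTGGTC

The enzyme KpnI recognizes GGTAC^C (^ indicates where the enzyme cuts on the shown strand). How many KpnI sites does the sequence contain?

No occurrence of GGTACC is present in the sequence.
KpnI does not cut: 0 sites.

0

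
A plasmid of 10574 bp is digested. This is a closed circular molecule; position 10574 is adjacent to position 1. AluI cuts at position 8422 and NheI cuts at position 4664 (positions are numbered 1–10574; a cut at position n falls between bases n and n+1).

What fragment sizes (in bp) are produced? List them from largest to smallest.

6816, 3758 bp

Combined cut positions (sorted): 4664, 8422.
Circular molecule, 2 cuts → 2 fragments:
  8422 − 4664 = 3758 bp
  wrap: 10574 − 8422 + 4664 = 6816 bp
Sorted largest to smallest: 6816, 3758 bp.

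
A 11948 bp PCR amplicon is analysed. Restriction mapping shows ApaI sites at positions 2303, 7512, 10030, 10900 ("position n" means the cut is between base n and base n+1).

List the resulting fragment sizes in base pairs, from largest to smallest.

5209, 2518, 2303, 1048, 870 bp

Linear molecule, 4 cuts → 5 fragments:
  2303 − 0 = 2303 bp
  7512 − 2303 = 5209 bp
  10030 − 7512 = 2518 bp
  10900 − 10030 = 870 bp
  11948 − 10900 = 1048 bp
Sorted largest to smallest: 5209, 2518, 2303, 1048, 870 bp.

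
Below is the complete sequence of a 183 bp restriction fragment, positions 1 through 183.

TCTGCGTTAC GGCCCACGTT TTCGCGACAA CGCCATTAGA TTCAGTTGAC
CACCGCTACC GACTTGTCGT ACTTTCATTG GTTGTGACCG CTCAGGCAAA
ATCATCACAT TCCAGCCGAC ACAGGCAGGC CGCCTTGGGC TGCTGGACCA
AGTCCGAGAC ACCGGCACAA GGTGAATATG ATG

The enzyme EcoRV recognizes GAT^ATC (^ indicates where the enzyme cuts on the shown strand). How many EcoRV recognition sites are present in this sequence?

No occurrence of GATATC is present in the sequence.
EcoRV does not cut: 0 sites.

0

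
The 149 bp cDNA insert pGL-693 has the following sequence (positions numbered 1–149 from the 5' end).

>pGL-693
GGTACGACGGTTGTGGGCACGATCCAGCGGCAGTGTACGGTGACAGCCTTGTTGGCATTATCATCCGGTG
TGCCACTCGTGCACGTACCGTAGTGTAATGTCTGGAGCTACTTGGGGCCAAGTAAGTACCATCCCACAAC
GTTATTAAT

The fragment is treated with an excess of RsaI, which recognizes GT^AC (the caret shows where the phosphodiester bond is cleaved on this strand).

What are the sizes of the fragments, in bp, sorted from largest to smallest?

RsaI sites (GTAC) start at positions 2, 35, 85, 126.
RsaI cuts after base 2 of each site, so after positions 3, 36, 86, 127.
Linear molecule, 4 cuts → 5 fragments:
  1–3 → 3 bp
  4–36 → 33 bp
  37–86 → 50 bp
  87–127 → 41 bp
  128–149 → 22 bp
Sorted largest to smallest: 50, 41, 33, 22, 3 bp.

50, 41, 33, 22, 3 bp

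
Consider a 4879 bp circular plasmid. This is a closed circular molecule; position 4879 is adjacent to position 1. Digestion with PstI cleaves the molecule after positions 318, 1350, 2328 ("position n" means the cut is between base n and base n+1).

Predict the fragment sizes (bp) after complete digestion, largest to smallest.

Circular molecule, 3 cuts → 3 fragments:
  1350 − 318 = 1032 bp
  2328 − 1350 = 978 bp
  wrap: 4879 − 2328 + 318 = 2869 bp
Sorted largest to smallest: 2869, 1032, 978 bp.

2869, 1032, 978 bp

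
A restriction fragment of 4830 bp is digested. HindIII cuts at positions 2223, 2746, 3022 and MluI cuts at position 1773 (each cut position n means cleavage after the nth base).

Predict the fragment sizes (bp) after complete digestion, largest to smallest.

Combined cut positions (sorted): 1773, 2223, 2746, 3022.
Linear molecule, 4 cuts → 5 fragments:
  1773 − 0 = 1773 bp
  2223 − 1773 = 450 bp
  2746 − 2223 = 523 bp
  3022 − 2746 = 276 bp
  4830 − 3022 = 1808 bp
Sorted largest to smallest: 1808, 1773, 523, 450, 276 bp.

1808, 1773, 523, 450, 276 bp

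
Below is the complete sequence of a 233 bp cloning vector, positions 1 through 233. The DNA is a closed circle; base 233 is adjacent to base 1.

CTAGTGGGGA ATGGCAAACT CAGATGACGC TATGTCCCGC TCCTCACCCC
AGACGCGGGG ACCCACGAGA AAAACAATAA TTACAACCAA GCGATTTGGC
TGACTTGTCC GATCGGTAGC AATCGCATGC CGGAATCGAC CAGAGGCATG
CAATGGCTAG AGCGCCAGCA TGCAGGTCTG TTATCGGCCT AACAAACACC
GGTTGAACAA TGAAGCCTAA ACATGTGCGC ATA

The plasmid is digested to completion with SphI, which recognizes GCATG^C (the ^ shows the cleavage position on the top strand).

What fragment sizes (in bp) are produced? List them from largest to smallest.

190, 22, 21 bp

SphI sites (GCATGC) start at positions 125, 146, 168.
SphI cuts after base 5 of each site (before the last base), so after positions 129, 150, 172.
Circular molecule, 3 cuts → 3 fragments:
  130–150 → 21 bp
  151–172 → 22 bp
  173–233 then 1–129 → 61 + 129 = 190 bp
Sorted largest to smallest: 190, 22, 21 bp.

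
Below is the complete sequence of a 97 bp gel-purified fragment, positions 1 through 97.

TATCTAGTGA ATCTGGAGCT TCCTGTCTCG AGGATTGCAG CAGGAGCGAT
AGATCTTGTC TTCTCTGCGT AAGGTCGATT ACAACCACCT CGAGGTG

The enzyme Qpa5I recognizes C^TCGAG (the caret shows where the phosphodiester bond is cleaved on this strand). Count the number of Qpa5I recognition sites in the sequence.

2

CTCGAG occurs starting at positions 27, 89.
Qpa5I cuts at 2 sites.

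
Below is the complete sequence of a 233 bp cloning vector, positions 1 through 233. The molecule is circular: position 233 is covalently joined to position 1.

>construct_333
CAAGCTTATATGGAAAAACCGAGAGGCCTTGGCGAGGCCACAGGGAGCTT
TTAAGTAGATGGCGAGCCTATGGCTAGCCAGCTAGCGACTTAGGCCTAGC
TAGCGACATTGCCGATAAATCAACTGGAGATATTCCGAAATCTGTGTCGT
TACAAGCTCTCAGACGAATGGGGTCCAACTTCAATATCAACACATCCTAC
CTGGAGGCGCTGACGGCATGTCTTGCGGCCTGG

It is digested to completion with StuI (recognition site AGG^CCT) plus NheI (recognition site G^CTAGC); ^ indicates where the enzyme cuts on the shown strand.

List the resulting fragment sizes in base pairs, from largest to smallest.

160, 47, 13, 8, 5 bp

StuI sites (AGGCCT) start at positions 24, 92.
StuI cuts after base 3 of each site, so after positions 26, 94.
NheI sites (GCTAGC) start at positions 73, 81, 99.
NheI cuts after the first base of each site, so after positions 73, 81, 99.
Combined cut positions: 26, 73, 81, 94, 99.
Circular molecule, 5 cuts → 5 fragments:
  27–73 → 47 bp
  74–81 → 8 bp
  82–94 → 13 bp
  95–99 → 5 bp
  100–233 then 1–26 → 134 + 26 = 160 bp
Sorted largest to smallest: 160, 47, 13, 8, 5 bp.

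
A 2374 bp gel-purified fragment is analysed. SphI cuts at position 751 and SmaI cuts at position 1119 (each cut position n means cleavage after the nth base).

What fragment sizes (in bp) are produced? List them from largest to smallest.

1255, 751, 368 bp

Combined cut positions (sorted): 751, 1119.
Linear molecule, 2 cuts → 3 fragments:
  751 − 0 = 751 bp
  1119 − 751 = 368 bp
  2374 − 1119 = 1255 bp
Sorted largest to smallest: 1255, 751, 368 bp.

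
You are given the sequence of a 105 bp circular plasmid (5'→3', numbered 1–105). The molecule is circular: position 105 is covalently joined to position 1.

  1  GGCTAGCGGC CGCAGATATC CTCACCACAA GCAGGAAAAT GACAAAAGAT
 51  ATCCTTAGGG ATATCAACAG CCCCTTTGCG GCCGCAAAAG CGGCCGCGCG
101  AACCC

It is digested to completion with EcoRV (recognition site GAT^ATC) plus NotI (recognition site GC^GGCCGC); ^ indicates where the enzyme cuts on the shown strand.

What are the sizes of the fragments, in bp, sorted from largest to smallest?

33, 21, 17, 12, 12, 10 bp

EcoRV sites (GATATC) start at positions 15, 48, 60.
EcoRV cuts after base 3 of each site, so after positions 17, 50, 62.
NotI sites (GCGGCCGC) start at positions 6, 78, 90.
NotI cuts after base 2 of each site, so after positions 7, 79, 91.
Combined cut positions: 7, 17, 50, 62, 79, 91.
Circular molecule, 6 cuts → 6 fragments:
  8–17 → 10 bp
  18–50 → 33 bp
  51–62 → 12 bp
  63–79 → 17 bp
  80–91 → 12 bp
  92–105 then 1–7 → 14 + 7 = 21 bp
Sorted largest to smallest: 33, 21, 17, 12, 12, 10 bp.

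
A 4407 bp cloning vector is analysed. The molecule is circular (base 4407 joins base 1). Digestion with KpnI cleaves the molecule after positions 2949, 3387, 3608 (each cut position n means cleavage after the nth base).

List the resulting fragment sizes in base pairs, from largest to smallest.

3748, 438, 221 bp

Circular molecule, 3 cuts → 3 fragments:
  3387 − 2949 = 438 bp
  3608 − 3387 = 221 bp
  wrap: 4407 − 3608 + 2949 = 3748 bp
Sorted largest to smallest: 3748, 438, 221 bp.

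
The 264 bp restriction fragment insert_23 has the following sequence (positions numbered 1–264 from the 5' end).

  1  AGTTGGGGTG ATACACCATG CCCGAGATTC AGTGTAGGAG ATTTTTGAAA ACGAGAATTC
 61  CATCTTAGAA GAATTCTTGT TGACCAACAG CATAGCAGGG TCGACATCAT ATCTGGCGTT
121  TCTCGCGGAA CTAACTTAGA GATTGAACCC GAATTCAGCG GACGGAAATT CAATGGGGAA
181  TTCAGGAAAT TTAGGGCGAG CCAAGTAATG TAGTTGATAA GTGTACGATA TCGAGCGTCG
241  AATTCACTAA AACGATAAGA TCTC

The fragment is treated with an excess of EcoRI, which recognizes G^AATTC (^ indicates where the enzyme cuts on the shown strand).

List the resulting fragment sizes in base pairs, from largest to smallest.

EcoRI sites (GAATTC) start at positions 55, 71, 151, 178, 240.
EcoRI cuts after the first base of each site, so after positions 55, 71, 151, 178, 240.
Linear molecule, 5 cuts → 6 fragments:
  1–55 → 55 bp
  56–71 → 16 bp
  72–151 → 80 bp
  152–178 → 27 bp
  179–240 → 62 bp
  241–264 → 24 bp
Sorted largest to smallest: 80, 62, 55, 27, 24, 16 bp.

80, 62, 55, 27, 24, 16 bp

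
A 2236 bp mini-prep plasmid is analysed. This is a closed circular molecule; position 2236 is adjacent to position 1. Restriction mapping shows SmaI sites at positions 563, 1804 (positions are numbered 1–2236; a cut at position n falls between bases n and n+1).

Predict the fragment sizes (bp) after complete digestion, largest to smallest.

Circular molecule, 2 cuts → 2 fragments:
  1804 − 563 = 1241 bp
  wrap: 2236 − 1804 + 563 = 995 bp
Sorted largest to smallest: 1241, 995 bp.

1241, 995 bp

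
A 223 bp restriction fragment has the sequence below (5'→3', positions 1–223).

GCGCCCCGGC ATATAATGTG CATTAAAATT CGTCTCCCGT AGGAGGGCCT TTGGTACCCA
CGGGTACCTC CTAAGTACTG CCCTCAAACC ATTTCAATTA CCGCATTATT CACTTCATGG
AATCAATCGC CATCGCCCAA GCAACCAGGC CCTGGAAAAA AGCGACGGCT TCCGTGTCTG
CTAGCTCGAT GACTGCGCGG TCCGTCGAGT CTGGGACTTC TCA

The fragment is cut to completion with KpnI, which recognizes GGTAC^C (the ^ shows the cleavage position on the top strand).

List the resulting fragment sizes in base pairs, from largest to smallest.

156, 57, 10 bp

KpnI sites (GGTACC) start at positions 53, 63.
KpnI cuts after base 5 of each site (before the last base), so after positions 57, 67.
Linear molecule, 2 cuts → 3 fragments:
  1–57 → 57 bp
  58–67 → 10 bp
  68–223 → 156 bp
Sorted largest to smallest: 156, 57, 10 bp.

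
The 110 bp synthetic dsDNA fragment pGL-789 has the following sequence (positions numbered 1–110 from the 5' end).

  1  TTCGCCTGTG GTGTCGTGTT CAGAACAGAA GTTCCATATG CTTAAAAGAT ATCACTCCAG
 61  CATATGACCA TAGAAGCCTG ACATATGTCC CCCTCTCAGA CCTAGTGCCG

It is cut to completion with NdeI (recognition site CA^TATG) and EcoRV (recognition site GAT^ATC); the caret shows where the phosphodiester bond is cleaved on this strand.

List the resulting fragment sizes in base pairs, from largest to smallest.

NdeI sites (CATATG) start at positions 35, 61, 82.
NdeI cuts after base 2 of each site, so after positions 36, 62, 83.
The EcoRV site (GATATC) starts at position 48.
EcoRV cuts after base 3 of each site, so after position 50.
Combined cut positions: 36, 50, 62, 83.
Linear molecule, 4 cuts → 5 fragments:
  1–36 → 36 bp
  37–50 → 14 bp
  51–62 → 12 bp
  63–83 → 21 bp
  84–110 → 27 bp
Sorted largest to smallest: 36, 27, 21, 14, 12 bp.

36, 27, 21, 14, 12 bp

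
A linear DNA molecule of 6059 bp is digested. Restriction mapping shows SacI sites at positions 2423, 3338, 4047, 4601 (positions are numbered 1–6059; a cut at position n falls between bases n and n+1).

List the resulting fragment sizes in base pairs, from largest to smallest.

Linear molecule, 4 cuts → 5 fragments:
  2423 − 0 = 2423 bp
  3338 − 2423 = 915 bp
  4047 − 3338 = 709 bp
  4601 − 4047 = 554 bp
  6059 − 4601 = 1458 bp
Sorted largest to smallest: 2423, 1458, 915, 709, 554 bp.

2423, 1458, 915, 709, 554 bp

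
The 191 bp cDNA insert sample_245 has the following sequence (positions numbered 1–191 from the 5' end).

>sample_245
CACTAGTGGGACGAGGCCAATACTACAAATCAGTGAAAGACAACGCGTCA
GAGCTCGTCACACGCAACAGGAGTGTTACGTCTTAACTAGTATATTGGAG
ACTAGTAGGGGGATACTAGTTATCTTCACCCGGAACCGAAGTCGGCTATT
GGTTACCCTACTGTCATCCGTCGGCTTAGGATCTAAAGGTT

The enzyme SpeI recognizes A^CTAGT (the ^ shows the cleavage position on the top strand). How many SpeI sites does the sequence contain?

ACTAGT occurs starting at positions 2, 86, 101, 115.
SpeI cuts at 4 sites.

4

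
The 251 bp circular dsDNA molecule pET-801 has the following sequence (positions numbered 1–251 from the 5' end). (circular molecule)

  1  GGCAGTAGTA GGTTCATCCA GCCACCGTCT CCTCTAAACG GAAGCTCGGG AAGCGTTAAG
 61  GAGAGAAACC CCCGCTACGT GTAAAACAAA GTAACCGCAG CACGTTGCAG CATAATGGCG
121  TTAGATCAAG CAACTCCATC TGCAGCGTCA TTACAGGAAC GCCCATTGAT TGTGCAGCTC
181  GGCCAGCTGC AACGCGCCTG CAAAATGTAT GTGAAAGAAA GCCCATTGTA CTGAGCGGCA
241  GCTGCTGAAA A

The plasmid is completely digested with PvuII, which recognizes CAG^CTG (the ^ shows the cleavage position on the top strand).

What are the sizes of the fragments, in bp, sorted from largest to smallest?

196, 55 bp

PvuII sites (CAGCTG) start at positions 184, 239.
PvuII cuts after base 3 of each site, so after positions 186, 241.
Circular molecule, 2 cuts → 2 fragments:
  187–241 → 55 bp
  242–251 then 1–186 → 10 + 186 = 196 bp
Sorted largest to smallest: 196, 55 bp.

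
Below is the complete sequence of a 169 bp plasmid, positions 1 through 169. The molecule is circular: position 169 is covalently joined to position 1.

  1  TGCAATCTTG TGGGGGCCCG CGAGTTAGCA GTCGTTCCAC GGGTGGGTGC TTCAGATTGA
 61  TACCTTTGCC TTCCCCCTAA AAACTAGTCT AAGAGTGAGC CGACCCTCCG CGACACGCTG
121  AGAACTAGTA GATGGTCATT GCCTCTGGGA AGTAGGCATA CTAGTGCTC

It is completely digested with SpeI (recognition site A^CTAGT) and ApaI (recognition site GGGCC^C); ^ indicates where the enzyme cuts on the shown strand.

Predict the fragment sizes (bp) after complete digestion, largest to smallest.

65, 41, 36, 27 bp

SpeI sites (ACTAGT) start at positions 83, 124, 160.
SpeI cuts after the first base of each site, so after positions 83, 124, 160.
The ApaI site (GGGCCC) starts at position 14.
ApaI cuts after base 5 of each site (before the last base), so after position 18.
Combined cut positions: 18, 83, 124, 160.
Circular molecule, 4 cuts → 4 fragments:
  19–83 → 65 bp
  84–124 → 41 bp
  125–160 → 36 bp
  161–169 then 1–18 → 9 + 18 = 27 bp
Sorted largest to smallest: 65, 41, 36, 27 bp.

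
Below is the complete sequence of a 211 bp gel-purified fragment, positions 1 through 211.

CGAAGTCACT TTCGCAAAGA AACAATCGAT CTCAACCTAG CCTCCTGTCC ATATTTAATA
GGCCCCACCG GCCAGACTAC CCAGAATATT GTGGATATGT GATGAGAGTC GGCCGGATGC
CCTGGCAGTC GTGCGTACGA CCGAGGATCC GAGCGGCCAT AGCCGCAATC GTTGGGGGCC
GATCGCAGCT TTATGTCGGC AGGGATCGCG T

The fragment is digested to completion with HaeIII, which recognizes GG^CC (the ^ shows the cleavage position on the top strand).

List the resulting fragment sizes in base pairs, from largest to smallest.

HaeIII sites (GGCC) start at positions 61, 70, 111, 155, 177.
HaeIII cuts after base 2 of each site, so after positions 62, 71, 112, 156, 178.
Linear molecule, 5 cuts → 6 fragments:
  1–62 → 62 bp
  63–71 → 9 bp
  72–112 → 41 bp
  113–156 → 44 bp
  157–178 → 22 bp
  179–211 → 33 bp
Sorted largest to smallest: 62, 44, 41, 33, 22, 9 bp.

62, 44, 41, 33, 22, 9 bp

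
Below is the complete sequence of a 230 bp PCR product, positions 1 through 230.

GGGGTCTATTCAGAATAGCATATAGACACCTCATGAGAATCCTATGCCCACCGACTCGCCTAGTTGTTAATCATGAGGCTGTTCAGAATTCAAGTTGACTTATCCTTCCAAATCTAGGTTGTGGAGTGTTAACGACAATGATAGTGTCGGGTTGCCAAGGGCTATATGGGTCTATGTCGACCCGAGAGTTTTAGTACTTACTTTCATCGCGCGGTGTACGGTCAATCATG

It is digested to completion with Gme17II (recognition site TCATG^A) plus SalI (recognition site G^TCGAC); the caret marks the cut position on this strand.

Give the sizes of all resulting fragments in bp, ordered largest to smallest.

Gme17II sites (TCATGA) start at positions 31, 71.
Gme17II cuts after base 5 of each site (before the last base), so after positions 35, 75.
The SalI site (GTCGAC) starts at position 176.
SalI cuts after the first base of each site, so after position 176.
Combined cut positions: 35, 75, 176.
Linear molecule, 3 cuts → 4 fragments:
  1–35 → 35 bp
  36–75 → 40 bp
  76–176 → 101 bp
  177–230 → 54 bp
Sorted largest to smallest: 101, 54, 40, 35 bp.

101, 54, 40, 35 bp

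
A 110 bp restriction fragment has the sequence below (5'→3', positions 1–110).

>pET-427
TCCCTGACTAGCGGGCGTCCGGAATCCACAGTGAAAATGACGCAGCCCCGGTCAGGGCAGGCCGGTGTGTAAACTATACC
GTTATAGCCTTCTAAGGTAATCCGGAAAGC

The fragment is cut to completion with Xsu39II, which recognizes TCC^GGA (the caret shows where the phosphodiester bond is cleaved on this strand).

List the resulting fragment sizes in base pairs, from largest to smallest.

Xsu39II sites (TCCGGA) start at positions 18, 101.
Xsu39II cuts after base 3 of each site, so after positions 20, 103.
Linear molecule, 2 cuts → 3 fragments:
  1–20 → 20 bp
  21–103 → 83 bp
  104–110 → 7 bp
Sorted largest to smallest: 83, 20, 7 bp.

83, 20, 7 bp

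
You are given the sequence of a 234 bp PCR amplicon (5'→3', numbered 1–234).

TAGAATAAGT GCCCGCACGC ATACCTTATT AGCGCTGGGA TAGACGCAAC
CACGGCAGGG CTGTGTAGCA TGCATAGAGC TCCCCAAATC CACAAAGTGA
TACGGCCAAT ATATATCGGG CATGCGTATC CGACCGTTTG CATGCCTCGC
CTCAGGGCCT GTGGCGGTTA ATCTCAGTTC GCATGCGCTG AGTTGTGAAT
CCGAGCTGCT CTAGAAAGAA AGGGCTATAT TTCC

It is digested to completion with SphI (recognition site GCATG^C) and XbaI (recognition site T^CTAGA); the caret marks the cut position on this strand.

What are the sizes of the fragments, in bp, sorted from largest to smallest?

SphI sites (GCATGC) start at positions 68, 120, 140, 181.
SphI cuts after base 5 of each site (before the last base), so after positions 72, 124, 144, 185.
The XbaI site (TCTAGA) starts at position 210.
XbaI cuts after the first base of each site, so after position 210.
Combined cut positions: 72, 124, 144, 185, 210.
Linear molecule, 5 cuts → 6 fragments:
  1–72 → 72 bp
  73–124 → 52 bp
  125–144 → 20 bp
  145–185 → 41 bp
  186–210 → 25 bp
  211–234 → 24 bp
Sorted largest to smallest: 72, 52, 41, 25, 24, 20 bp.

72, 52, 41, 25, 24, 20 bp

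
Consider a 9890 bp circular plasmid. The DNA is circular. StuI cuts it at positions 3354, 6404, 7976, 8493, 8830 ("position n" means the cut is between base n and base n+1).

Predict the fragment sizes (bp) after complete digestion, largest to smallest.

4414, 3050, 1572, 517, 337 bp

Circular molecule, 5 cuts → 5 fragments:
  6404 − 3354 = 3050 bp
  7976 − 6404 = 1572 bp
  8493 − 7976 = 517 bp
  8830 − 8493 = 337 bp
  wrap: 9890 − 8830 + 3354 = 4414 bp
Sorted largest to smallest: 4414, 3050, 1572, 517, 337 bp.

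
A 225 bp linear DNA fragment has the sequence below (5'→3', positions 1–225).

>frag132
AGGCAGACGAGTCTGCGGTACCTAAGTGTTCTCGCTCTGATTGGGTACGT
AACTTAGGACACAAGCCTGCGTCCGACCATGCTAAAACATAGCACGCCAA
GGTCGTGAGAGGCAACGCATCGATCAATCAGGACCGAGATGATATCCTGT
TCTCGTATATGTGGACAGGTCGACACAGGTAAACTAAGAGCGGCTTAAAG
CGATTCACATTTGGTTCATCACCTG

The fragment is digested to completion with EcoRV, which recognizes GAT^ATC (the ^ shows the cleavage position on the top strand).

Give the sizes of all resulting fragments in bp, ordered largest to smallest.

The EcoRV site (GATATC) starts at position 141.
EcoRV cuts after base 3 of each site, so after position 143.
Linear molecule, 1 cut → 2 fragments:
  1–143 → 143 bp
  144–225 → 82 bp
Sorted largest to smallest: 143, 82 bp.

143, 82 bp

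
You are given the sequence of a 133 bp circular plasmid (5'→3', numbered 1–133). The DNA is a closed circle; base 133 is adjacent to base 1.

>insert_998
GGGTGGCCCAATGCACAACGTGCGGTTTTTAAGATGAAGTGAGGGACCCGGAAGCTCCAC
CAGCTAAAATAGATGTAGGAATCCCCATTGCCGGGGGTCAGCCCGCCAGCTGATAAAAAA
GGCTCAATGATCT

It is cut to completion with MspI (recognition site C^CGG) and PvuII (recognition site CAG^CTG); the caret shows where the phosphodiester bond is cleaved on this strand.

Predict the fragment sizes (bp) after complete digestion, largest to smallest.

MspI sites (CCGG) start at positions 48, 91.
MspI cuts after the first base of each site, so after positions 48, 91.
The PvuII site (CAGCTG) starts at position 107.
PvuII cuts after base 3 of each site, so after position 109.
Combined cut positions: 48, 91, 109.
Circular molecule, 3 cuts → 3 fragments:
  49–91 → 43 bp
  92–109 → 18 bp
  110–133 then 1–48 → 24 + 48 = 72 bp
Sorted largest to smallest: 72, 43, 18 bp.

72, 43, 18 bp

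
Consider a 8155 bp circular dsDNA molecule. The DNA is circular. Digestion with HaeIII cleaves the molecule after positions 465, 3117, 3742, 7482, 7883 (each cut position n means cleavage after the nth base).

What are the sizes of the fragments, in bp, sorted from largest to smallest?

Circular molecule, 5 cuts → 5 fragments:
  3117 − 465 = 2652 bp
  3742 − 3117 = 625 bp
  7482 − 3742 = 3740 bp
  7883 − 7482 = 401 bp
  wrap: 8155 − 7883 + 465 = 737 bp
Sorted largest to smallest: 3740, 2652, 737, 625, 401 bp.

3740, 2652, 737, 625, 401 bp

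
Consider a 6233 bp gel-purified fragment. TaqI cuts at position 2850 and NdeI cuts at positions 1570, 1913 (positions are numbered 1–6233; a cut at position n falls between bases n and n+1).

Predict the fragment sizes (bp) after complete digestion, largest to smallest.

Combined cut positions (sorted): 1570, 1913, 2850.
Linear molecule, 3 cuts → 4 fragments:
  1570 − 0 = 1570 bp
  1913 − 1570 = 343 bp
  2850 − 1913 = 937 bp
  6233 − 2850 = 3383 bp
Sorted largest to smallest: 3383, 1570, 937, 343 bp.

3383, 1570, 937, 343 bp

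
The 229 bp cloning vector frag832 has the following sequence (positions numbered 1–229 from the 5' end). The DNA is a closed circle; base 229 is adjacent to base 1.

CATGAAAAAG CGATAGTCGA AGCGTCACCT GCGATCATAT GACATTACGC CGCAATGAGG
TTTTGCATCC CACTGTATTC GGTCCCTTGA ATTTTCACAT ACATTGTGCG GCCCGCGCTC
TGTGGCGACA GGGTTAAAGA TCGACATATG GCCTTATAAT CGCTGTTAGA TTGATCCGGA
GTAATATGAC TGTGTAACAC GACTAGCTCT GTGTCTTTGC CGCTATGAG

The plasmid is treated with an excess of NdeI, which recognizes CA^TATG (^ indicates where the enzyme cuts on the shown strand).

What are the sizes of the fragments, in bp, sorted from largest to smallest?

NdeI sites (CATATG) start at positions 36, 145.
NdeI cuts after base 2 of each site, so after positions 37, 146.
Circular molecule, 2 cuts → 2 fragments:
  38–146 → 109 bp
  147–229 then 1–37 → 83 + 37 = 120 bp
Sorted largest to smallest: 120, 109 bp.

120, 109 bp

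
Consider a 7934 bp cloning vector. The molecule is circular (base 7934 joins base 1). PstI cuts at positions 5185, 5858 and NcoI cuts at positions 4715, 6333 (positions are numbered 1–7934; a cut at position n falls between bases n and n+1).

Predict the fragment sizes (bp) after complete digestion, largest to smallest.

6316, 673, 475, 470 bp

Combined cut positions (sorted): 4715, 5185, 5858, 6333.
Circular molecule, 4 cuts → 4 fragments:
  5185 − 4715 = 470 bp
  5858 − 5185 = 673 bp
  6333 − 5858 = 475 bp
  wrap: 7934 − 6333 + 4715 = 6316 bp
Sorted largest to smallest: 6316, 673, 475, 470 bp.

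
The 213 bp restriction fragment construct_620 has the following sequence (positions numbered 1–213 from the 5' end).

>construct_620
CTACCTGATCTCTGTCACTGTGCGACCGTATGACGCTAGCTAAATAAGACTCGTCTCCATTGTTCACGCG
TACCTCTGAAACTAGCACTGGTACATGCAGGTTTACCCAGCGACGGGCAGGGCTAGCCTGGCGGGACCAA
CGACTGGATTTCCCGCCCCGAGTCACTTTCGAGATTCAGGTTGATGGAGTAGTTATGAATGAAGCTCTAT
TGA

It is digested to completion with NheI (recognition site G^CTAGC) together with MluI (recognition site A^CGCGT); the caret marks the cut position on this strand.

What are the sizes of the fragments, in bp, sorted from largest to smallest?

91, 56, 35, 31 bp

NheI sites (GCTAGC) start at positions 35, 122.
NheI cuts after the first base of each site, so after positions 35, 122.
The MluI site (ACGCGT) starts at position 66.
MluI cuts after the first base of each site, so after position 66.
Combined cut positions: 35, 66, 122.
Linear molecule, 3 cuts → 4 fragments:
  1–35 → 35 bp
  36–66 → 31 bp
  67–122 → 56 bp
  123–213 → 91 bp
Sorted largest to smallest: 91, 56, 35, 31 bp.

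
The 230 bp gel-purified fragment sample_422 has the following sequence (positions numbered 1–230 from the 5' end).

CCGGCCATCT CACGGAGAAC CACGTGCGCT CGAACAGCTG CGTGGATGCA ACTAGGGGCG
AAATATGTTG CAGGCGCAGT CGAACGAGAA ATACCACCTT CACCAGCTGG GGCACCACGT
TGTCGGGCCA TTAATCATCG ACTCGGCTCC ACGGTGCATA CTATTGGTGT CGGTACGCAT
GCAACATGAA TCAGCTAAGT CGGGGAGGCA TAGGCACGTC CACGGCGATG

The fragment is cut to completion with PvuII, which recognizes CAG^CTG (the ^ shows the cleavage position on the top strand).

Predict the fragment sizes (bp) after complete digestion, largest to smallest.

124, 69, 37 bp

PvuII sites (CAGCTG) start at positions 35, 104.
PvuII cuts after base 3 of each site, so after positions 37, 106.
Linear molecule, 2 cuts → 3 fragments:
  1–37 → 37 bp
  38–106 → 69 bp
  107–230 → 124 bp
Sorted largest to smallest: 124, 69, 37 bp.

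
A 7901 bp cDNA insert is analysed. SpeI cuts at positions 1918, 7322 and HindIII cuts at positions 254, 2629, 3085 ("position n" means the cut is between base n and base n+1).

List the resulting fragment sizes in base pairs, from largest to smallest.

Combined cut positions (sorted): 254, 1918, 2629, 3085, 7322.
Linear molecule, 5 cuts → 6 fragments:
  254 − 0 = 254 bp
  1918 − 254 = 1664 bp
  2629 − 1918 = 711 bp
  3085 − 2629 = 456 bp
  7322 − 3085 = 4237 bp
  7901 − 7322 = 579 bp
Sorted largest to smallest: 4237, 1664, 711, 579, 456, 254 bp.

4237, 1664, 711, 579, 456, 254 bp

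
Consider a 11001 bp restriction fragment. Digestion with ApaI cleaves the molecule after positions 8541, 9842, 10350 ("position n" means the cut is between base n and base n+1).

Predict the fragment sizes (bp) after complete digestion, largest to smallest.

8541, 1301, 651, 508 bp

Linear molecule, 3 cuts → 4 fragments:
  8541 − 0 = 8541 bp
  9842 − 8541 = 1301 bp
  10350 − 9842 = 508 bp
  11001 − 10350 = 651 bp
Sorted largest to smallest: 8541, 1301, 651, 508 bp.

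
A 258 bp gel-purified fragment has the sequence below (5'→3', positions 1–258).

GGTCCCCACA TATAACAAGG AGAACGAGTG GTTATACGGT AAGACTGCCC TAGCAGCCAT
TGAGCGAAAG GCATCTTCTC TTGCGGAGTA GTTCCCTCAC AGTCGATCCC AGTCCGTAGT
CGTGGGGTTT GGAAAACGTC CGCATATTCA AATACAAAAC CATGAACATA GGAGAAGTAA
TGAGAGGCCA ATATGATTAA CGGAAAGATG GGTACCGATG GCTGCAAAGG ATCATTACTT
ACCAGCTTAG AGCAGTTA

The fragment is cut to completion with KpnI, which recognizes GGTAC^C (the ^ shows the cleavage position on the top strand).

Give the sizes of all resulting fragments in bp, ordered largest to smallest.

215, 43 bp

The KpnI site (GGTACC) starts at position 211.
KpnI cuts after base 5 of each site (before the last base), so after position 215.
Linear molecule, 1 cut → 2 fragments:
  1–215 → 215 bp
  216–258 → 43 bp
Sorted largest to smallest: 215, 43 bp.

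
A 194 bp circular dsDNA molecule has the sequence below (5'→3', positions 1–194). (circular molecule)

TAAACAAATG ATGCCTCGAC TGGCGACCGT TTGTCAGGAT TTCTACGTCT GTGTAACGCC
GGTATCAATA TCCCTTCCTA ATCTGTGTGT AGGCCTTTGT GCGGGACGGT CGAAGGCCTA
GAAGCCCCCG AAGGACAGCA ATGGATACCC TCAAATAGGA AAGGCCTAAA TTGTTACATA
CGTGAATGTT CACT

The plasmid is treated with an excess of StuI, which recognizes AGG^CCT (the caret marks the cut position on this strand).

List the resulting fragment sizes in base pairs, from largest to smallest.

123, 48, 23 bp

StuI sites (AGGCCT) start at positions 91, 114, 162.
StuI cuts after base 3 of each site, so after positions 93, 116, 164.
Circular molecule, 3 cuts → 3 fragments:
  94–116 → 23 bp
  117–164 → 48 bp
  165–194 then 1–93 → 30 + 93 = 123 bp
Sorted largest to smallest: 123, 48, 23 bp.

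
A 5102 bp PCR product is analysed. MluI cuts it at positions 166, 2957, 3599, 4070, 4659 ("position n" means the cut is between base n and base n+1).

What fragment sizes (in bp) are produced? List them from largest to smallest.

2791, 642, 589, 471, 443, 166 bp

Linear molecule, 5 cuts → 6 fragments:
  166 − 0 = 166 bp
  2957 − 166 = 2791 bp
  3599 − 2957 = 642 bp
  4070 − 3599 = 471 bp
  4659 − 4070 = 589 bp
  5102 − 4659 = 443 bp
Sorted largest to smallest: 2791, 642, 589, 471, 443, 166 bp.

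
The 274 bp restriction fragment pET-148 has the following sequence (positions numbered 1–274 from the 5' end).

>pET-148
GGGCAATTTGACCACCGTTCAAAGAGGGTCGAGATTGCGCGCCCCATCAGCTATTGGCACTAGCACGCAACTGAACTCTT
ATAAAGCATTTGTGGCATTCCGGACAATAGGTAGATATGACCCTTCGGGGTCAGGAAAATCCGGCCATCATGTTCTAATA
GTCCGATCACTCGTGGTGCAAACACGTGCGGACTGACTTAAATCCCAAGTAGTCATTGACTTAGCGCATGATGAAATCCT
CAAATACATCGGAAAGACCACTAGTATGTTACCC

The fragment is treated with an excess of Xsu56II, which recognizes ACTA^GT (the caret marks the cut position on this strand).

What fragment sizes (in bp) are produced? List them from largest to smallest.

263, 11 bp

The Xsu56II site (ACTAGT) starts at position 260.
Xsu56II cuts after base 4 of each site, so after position 263.
Linear molecule, 1 cut → 2 fragments:
  1–263 → 263 bp
  264–274 → 11 bp
Sorted largest to smallest: 263, 11 bp.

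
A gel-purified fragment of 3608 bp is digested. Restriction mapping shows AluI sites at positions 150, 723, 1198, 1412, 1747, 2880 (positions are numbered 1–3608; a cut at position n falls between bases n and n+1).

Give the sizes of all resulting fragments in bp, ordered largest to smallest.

1133, 728, 573, 475, 335, 214, 150 bp

Linear molecule, 6 cuts → 7 fragments:
  150 − 0 = 150 bp
  723 − 150 = 573 bp
  1198 − 723 = 475 bp
  1412 − 1198 = 214 bp
  1747 − 1412 = 335 bp
  2880 − 1747 = 1133 bp
  3608 − 2880 = 728 bp
Sorted largest to smallest: 1133, 728, 573, 475, 335, 214, 150 bp.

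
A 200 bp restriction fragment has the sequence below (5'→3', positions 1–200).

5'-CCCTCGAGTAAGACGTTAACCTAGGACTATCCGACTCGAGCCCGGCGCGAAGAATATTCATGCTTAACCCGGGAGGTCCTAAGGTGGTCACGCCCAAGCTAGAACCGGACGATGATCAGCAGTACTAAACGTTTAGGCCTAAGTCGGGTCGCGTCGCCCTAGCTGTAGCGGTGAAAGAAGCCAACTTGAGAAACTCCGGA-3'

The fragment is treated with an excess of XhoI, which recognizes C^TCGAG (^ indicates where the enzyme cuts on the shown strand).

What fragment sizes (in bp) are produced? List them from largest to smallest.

XhoI sites (CTCGAG) start at positions 3, 35.
XhoI cuts after the first base of each site, so after positions 3, 35.
Linear molecule, 2 cuts → 3 fragments:
  1–3 → 3 bp
  4–35 → 32 bp
  36–200 → 165 bp
Sorted largest to smallest: 165, 32, 3 bp.

165, 32, 3 bp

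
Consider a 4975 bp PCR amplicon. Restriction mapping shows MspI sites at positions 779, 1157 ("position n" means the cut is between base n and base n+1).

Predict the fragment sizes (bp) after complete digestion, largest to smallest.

3818, 779, 378 bp

Linear molecule, 2 cuts → 3 fragments:
  779 − 0 = 779 bp
  1157 − 779 = 378 bp
  4975 − 1157 = 3818 bp
Sorted largest to smallest: 3818, 779, 378 bp.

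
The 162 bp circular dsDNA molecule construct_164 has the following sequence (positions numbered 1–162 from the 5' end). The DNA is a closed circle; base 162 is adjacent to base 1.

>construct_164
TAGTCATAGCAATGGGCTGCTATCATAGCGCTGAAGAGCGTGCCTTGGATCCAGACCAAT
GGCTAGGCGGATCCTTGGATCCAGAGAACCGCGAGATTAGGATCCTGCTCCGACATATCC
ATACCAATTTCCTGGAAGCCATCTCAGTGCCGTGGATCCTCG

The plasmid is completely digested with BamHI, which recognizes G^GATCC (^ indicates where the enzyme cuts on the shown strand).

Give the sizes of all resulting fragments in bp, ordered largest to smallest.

55, 54, 23, 22, 8 bp

BamHI sites (GGATCC) start at positions 47, 69, 77, 100, 154.
BamHI cuts after the first base of each site, so after positions 47, 69, 77, 100, 154.
Circular molecule, 5 cuts → 5 fragments:
  48–69 → 22 bp
  70–77 → 8 bp
  78–100 → 23 bp
  101–154 → 54 bp
  155–162 then 1–47 → 8 + 47 = 55 bp
Sorted largest to smallest: 55, 54, 23, 22, 8 bp.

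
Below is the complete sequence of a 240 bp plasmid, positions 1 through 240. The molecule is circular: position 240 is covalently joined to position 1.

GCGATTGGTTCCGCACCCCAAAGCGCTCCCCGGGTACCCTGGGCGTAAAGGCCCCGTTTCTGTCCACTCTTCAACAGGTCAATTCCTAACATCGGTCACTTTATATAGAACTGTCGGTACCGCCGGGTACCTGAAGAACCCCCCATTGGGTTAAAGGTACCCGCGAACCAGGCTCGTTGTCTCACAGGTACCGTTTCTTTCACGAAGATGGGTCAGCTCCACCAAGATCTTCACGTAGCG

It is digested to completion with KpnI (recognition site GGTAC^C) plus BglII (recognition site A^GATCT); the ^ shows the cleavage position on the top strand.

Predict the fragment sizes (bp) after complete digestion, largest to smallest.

83, 52, 34, 31, 30, 10 bp

KpnI sites (GGTACC) start at positions 33, 116, 126, 156, 187.
KpnI cuts after base 5 of each site (before the last base), so after positions 37, 120, 130, 160, 191.
The BglII site (AGATCT) starts at position 225.
BglII cuts after the first base of each site, so after position 225.
Combined cut positions: 37, 120, 130, 160, 191, 225.
Circular molecule, 6 cuts → 6 fragments:
  38–120 → 83 bp
  121–130 → 10 bp
  131–160 → 30 bp
  161–191 → 31 bp
  192–225 → 34 bp
  226–240 then 1–37 → 15 + 37 = 52 bp
Sorted largest to smallest: 83, 52, 34, 31, 30, 10 bp.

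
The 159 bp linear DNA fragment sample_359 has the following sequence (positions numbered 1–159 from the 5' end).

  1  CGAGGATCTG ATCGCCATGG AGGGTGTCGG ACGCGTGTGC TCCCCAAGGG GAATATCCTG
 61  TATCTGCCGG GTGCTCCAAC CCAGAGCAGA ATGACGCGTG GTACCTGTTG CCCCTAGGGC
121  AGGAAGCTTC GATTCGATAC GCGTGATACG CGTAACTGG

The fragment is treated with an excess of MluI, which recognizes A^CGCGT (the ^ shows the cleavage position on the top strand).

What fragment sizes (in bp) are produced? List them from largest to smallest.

63, 45, 31, 11, 9 bp

MluI sites (ACGCGT) start at positions 31, 94, 139, 148.
MluI cuts after the first base of each site, so after positions 31, 94, 139, 148.
Linear molecule, 4 cuts → 5 fragments:
  1–31 → 31 bp
  32–94 → 63 bp
  95–139 → 45 bp
  140–148 → 9 bp
  149–159 → 11 bp
Sorted largest to smallest: 63, 45, 31, 11, 9 bp.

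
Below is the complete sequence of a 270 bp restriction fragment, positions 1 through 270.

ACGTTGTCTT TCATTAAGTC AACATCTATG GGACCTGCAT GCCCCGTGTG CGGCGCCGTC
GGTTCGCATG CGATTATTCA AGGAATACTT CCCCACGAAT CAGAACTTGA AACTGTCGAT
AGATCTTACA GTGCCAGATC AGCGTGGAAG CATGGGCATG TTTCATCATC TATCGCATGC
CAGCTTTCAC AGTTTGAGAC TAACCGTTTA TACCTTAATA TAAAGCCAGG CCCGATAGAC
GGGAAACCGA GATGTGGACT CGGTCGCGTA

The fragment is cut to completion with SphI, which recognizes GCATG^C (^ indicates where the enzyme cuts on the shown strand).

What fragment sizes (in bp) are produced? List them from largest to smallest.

109, 91, 41, 29 bp

SphI sites (GCATGC) start at positions 37, 66, 175.
SphI cuts after base 5 of each site (before the last base), so after positions 41, 70, 179.
Linear molecule, 3 cuts → 4 fragments:
  1–41 → 41 bp
  42–70 → 29 bp
  71–179 → 109 bp
  180–270 → 91 bp
Sorted largest to smallest: 109, 91, 41, 29 bp.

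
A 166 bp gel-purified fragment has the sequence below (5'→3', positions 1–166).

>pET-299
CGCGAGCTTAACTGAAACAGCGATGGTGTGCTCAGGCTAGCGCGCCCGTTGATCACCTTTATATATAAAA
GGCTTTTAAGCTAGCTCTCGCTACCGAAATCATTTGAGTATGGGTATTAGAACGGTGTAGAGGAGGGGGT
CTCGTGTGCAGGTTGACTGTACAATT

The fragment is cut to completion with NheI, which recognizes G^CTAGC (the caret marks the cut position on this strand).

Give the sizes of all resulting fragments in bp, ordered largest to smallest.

NheI sites (GCTAGC) start at positions 36, 80.
NheI cuts after the first base of each site, so after positions 36, 80.
Linear molecule, 2 cuts → 3 fragments:
  1–36 → 36 bp
  37–80 → 44 bp
  81–166 → 86 bp
Sorted largest to smallest: 86, 44, 36 bp.

86, 44, 36 bp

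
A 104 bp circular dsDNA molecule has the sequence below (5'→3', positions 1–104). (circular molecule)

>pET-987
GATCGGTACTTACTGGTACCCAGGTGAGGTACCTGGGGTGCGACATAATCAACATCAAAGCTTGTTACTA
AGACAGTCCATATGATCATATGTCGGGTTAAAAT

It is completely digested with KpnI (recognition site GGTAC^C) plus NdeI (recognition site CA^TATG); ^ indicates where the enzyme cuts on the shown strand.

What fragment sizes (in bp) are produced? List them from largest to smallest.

KpnI sites (GGTACC) start at positions 15, 28.
KpnI cuts after base 5 of each site (before the last base), so after positions 19, 32.
NdeI sites (CATATG) start at positions 79, 87.
NdeI cuts after base 2 of each site, so after positions 80, 88.
Combined cut positions: 19, 32, 80, 88.
Circular molecule, 4 cuts → 4 fragments:
  20–32 → 13 bp
  33–80 → 48 bp
  81–88 → 8 bp
  89–104 then 1–19 → 16 + 19 = 35 bp
Sorted largest to smallest: 48, 35, 13, 8 bp.

48, 35, 13, 8 bp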